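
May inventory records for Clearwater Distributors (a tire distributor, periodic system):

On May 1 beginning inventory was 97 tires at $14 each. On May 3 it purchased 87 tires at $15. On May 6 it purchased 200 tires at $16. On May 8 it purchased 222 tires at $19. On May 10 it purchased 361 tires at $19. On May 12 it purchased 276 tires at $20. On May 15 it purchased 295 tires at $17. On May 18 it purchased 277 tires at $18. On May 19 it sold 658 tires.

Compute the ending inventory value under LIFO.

May 19, 658 sold [LIFO — newest first]: 277 @ $18 + 295 @ $17 + 86 @ $20 = $11,721
Ending inventory: 97 @ $14 + 87 @ $15 + 200 @ $16 + 222 @ $19 + 361 @ $19 + 190 @ $20 = $20,740

Ending inventory = $20,740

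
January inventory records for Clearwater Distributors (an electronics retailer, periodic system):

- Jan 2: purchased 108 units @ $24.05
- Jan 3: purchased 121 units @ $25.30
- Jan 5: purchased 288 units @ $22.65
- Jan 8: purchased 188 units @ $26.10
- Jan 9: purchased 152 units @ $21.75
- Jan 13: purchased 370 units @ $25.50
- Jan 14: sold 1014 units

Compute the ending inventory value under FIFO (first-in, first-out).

Jan 14, 1014 sold [FIFO — oldest first]: 108 @ $24.05 + 121 @ $25.30 + 288 @ $22.65 + 188 @ $26.10 + 152 @ $21.75 + 157 @ $25.50 = $24,398.20
Ending inventory: 213 @ $25.50 = $5,431.50

Ending inventory = $5,431.50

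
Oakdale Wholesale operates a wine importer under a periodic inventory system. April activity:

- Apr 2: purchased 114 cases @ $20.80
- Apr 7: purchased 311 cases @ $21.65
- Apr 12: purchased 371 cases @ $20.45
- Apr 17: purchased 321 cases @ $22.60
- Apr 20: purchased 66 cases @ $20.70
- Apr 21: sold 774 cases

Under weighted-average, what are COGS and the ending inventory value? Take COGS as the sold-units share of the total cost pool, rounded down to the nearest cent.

Apr 21, sell 774: 774/1183 × $25,312.10 → $16,560.91
Ending inventory (cost pool remaining) = $8,751.19
Check: goods available $25,312.10 = COGS $16,560.91 + ending $8,751.19

COGS = $16,560.91; ending inventory = $8,751.19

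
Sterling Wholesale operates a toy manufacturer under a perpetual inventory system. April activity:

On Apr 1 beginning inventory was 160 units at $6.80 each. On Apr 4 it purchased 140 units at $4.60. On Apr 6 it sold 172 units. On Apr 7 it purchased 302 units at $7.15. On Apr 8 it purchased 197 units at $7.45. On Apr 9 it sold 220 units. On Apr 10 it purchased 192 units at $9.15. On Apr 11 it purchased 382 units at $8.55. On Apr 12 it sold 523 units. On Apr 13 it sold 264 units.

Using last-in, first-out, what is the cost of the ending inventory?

Apr 6, 172 sold [LIFO — newest first]: 140 @ $4.60 + 32 @ $6.80 = $861.60
Apr 9, 220 sold [LIFO — newest first]: 197 @ $7.45 + 23 @ $7.15 = $1,632.10
Apr 12, 523 sold [LIFO — newest first]: 382 @ $8.55 + 141 @ $9.15 = $4,556.25
Apr 13, 264 sold [LIFO — newest first]: 51 @ $9.15 + 213 @ $7.15 = $1,989.60
Total COGS = $861.60 + $1,632.10 + $4,556.25 + $1,989.60 = $9,039.55
Ending inventory: 128 @ $6.80 + 66 @ $7.15 = $1,342.30

Ending inventory = $1,342.30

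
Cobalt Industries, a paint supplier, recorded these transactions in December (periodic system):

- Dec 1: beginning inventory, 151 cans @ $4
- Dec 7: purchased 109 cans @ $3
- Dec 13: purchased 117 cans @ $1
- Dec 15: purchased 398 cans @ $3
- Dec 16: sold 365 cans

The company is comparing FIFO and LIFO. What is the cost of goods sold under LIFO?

COGS = $1,095

FIFO COGS: 151 @ $4 + 109 @ $3 + 105 @ $1 = $1,036
LIFO COGS: 365 @ $3 = $1,095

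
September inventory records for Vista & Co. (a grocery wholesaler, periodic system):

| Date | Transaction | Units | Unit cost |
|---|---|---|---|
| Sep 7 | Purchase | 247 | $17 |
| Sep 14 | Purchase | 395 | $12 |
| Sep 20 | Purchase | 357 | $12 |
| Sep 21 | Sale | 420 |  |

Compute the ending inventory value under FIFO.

Ending inventory = $6,948

Sep 21, 420 sold [FIFO — oldest first]: 247 @ $17 + 173 @ $12 = $6,275
Ending inventory: 222 @ $12 + 357 @ $12 = $6,948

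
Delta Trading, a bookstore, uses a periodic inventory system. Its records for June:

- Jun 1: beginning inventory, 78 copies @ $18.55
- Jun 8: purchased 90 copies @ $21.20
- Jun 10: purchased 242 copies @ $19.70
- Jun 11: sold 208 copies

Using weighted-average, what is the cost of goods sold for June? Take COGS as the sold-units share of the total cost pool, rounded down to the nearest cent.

COGS = $4,120.58

Jun 11, sell 208: 208/410 × $8,122.30 → $4,120.58
Ending inventory (cost pool remaining) = $4,001.72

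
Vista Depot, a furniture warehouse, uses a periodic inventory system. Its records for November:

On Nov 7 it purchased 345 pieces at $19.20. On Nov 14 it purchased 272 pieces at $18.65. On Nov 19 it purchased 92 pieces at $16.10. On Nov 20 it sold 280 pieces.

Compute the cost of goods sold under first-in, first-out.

Nov 20, 280 sold [FIFO — oldest first]: 280 @ $19.20 = $5,376.00
Ending inventory: 65 @ $19.20 + 272 @ $18.65 + 92 @ $16.10 = $7,802.00

COGS = $5,376.00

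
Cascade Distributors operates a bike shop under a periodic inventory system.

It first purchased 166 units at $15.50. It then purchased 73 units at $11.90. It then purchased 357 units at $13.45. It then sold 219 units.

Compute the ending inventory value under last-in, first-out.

Sale 1 (219) [LIFO — newest first]: 219 @ $13.45 = $2,945.55
Ending inventory: 166 @ $15.50 + 73 @ $11.90 + 138 @ $13.45 = $5,297.80
Check: goods available $8,243.35 = COGS $2,945.55 + ending $5,297.80

Ending inventory = $5,297.80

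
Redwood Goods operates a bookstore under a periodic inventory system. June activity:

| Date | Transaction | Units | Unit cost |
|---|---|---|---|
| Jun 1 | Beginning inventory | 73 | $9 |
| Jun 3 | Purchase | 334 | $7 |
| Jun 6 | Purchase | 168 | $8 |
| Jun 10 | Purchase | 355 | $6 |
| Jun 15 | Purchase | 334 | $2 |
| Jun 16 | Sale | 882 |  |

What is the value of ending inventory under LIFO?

Jun 16, 882 sold [LIFO — newest first]: 334 @ $2 + 355 @ $6 + 168 @ $8 + 25 @ $7 = $4,317
Ending inventory: 73 @ $9 + 309 @ $7 = $2,820
Check: goods available $7,137 = COGS $4,317 + ending $2,820

Ending inventory = $2,820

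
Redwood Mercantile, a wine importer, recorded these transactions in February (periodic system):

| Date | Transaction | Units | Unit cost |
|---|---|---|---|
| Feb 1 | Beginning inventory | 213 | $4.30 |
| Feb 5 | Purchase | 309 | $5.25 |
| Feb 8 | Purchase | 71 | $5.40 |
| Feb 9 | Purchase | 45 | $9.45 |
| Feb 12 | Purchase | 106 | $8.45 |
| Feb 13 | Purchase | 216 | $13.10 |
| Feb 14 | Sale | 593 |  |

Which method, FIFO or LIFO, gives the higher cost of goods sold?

FIFO COGS: 213 @ $4.30 + 309 @ $5.25 + 71 @ $5.40 = $2,921.55
LIFO COGS: 216 @ $13.10 + 106 @ $8.45 + 45 @ $9.45 + 71 @ $5.40 + 155 @ $5.25 = $5,347.70

LIFO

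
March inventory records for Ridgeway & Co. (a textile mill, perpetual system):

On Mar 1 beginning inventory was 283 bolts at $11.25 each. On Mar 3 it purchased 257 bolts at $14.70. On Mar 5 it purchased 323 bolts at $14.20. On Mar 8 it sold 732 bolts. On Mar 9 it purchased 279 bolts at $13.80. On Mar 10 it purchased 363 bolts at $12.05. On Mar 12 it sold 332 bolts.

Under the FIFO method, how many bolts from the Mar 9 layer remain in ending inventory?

Mar 8, 732 sold [FIFO — oldest first]: 283 @ $11.25 + 257 @ $14.70 + 192 @ $14.20 = $9,688.05
Mar 12, 332 sold [FIFO — oldest first]: 131 @ $14.20 + 201 @ $13.80 = $4,634.00
Total COGS = $9,688.05 + $4,634.00 = $14,322.05
Ending inventory: 78 @ $13.80 + 363 @ $12.05 = $5,450.55
Check: goods available $19,772.60 = COGS $14,322.05 + ending $5,450.55

78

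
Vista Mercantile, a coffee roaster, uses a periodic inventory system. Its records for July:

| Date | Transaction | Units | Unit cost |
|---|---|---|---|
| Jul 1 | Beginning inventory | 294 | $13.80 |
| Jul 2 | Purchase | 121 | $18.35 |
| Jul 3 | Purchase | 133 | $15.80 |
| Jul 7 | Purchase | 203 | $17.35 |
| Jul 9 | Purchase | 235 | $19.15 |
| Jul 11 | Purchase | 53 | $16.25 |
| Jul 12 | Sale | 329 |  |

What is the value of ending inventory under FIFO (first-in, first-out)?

Jul 12, 329 sold [FIFO — oldest first]: 294 @ $13.80 + 35 @ $18.35 = $4,699.45
Ending inventory: 86 @ $18.35 + 133 @ $15.80 + 203 @ $17.35 + 235 @ $19.15 + 53 @ $16.25 = $12,563.05

Ending inventory = $12,563.05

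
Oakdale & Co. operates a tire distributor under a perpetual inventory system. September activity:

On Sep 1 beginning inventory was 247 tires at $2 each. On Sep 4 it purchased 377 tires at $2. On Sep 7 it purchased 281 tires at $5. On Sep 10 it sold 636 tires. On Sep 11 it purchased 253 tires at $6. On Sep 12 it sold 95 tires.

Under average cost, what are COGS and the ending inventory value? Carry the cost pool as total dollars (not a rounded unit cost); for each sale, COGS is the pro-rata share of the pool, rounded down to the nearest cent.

After Sep 1: 247 on hand, pool $494.00 (≈ $2.0000 each)
After Sep 4: 624 on hand, pool $1,248.00 (≈ $2.0000 each)
After Sep 7: 905 on hand, pool $2,653.00 (≈ $2.9315 each)
Sep 10, sell 636: 636/905 × $2,653.00 → $1,864.42
After Sep 11: 522 on hand, pool $2,306.58 (≈ $4.4187 each)
Sep 12, sell 95: 95/522 × $2,306.58 → $419.77
Total COGS = $1,864.42 + $419.77 = $2,284.19
Ending inventory (cost pool remaining) = $1,886.81

COGS = $2,284.19; ending inventory = $1,886.81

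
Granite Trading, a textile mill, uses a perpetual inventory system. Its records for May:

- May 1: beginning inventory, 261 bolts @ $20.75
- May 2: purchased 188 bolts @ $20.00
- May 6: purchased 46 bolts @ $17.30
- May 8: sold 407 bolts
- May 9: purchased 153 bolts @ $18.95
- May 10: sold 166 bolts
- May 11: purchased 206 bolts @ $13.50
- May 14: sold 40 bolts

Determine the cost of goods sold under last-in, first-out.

COGS = $11,854.65

May 8, 407 sold [LIFO — newest first]: 46 @ $17.30 + 188 @ $20.00 + 173 @ $20.75 = $8,145.55
May 10, 166 sold [LIFO — newest first]: 153 @ $18.95 + 13 @ $20.75 = $3,169.10
May 14, 40 sold [LIFO — newest first]: 40 @ $13.50 = $540.00
Total COGS = $8,145.55 + $3,169.10 + $540.00 = $11,854.65
Ending inventory: 75 @ $20.75 + 166 @ $13.50 = $3,797.25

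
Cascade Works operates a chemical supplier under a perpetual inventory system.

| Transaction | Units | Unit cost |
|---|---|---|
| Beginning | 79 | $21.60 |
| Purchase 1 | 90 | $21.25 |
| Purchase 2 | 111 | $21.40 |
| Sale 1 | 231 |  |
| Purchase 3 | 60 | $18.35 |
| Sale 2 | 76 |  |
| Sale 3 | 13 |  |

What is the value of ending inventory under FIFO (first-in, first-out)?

Sale 1 (231) [FIFO — oldest first]: 79 @ $21.60 + 90 @ $21.25 + 62 @ $21.40 = $4,945.70
Sale 2 (76) [FIFO — oldest first]: 49 @ $21.40 + 27 @ $18.35 = $1,544.05
Sale 3 (13) [FIFO — oldest first]: 13 @ $18.35 = $238.55
Total COGS = $4,945.70 + $1,544.05 + $238.55 = $6,728.30
Ending inventory: 20 @ $18.35 = $367.00
Check: goods available $7,095.30 = COGS $6,728.30 + ending $367.00

Ending inventory = $367.00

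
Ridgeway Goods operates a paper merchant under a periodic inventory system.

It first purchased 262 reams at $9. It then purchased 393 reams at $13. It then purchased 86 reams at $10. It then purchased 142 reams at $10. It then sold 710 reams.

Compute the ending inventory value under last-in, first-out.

Sale 1 (710) [LIFO — newest first]: 142 @ $10 + 86 @ $10 + 393 @ $13 + 89 @ $9 = $8,190
Ending inventory: 173 @ $9 = $1,557

Ending inventory = $1,557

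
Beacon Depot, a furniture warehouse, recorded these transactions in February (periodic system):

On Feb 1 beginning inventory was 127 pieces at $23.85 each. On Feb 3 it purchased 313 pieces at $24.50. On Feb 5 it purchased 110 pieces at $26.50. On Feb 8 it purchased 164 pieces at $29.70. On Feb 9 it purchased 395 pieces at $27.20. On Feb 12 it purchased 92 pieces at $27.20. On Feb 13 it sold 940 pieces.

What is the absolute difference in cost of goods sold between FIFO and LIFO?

$787.25

FIFO COGS: 127 @ $23.85 + 313 @ $24.50 + 110 @ $26.50 + 164 @ $29.70 + 226 @ $27.20 = $24,630.45
LIFO COGS: 92 @ $27.20 + 395 @ $27.20 + 164 @ $29.70 + 110 @ $26.50 + 179 @ $24.50 = $25,417.70
Difference = |$24,630.45 − $25,417.70| = $787.25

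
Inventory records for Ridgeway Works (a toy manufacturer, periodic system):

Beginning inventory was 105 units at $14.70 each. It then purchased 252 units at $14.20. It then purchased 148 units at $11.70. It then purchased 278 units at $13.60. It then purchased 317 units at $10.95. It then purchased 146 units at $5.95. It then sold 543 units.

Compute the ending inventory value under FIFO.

Sale 1 (543) [FIFO — oldest first]: 105 @ $14.70 + 252 @ $14.20 + 148 @ $11.70 + 38 @ $13.60 = $7,370.30
Ending inventory: 240 @ $13.60 + 317 @ $10.95 + 146 @ $5.95 = $7,603.85

Ending inventory = $7,603.85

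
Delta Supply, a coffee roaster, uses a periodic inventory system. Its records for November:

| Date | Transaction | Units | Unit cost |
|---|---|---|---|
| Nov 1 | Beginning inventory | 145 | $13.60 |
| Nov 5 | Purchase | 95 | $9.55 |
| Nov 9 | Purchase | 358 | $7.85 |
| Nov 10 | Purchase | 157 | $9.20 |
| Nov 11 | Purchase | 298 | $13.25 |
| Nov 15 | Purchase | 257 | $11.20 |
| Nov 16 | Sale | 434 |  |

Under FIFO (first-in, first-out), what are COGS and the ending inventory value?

Nov 16, 434 sold [FIFO — oldest first]: 145 @ $13.60 + 95 @ $9.55 + 194 @ $7.85 = $4,402.15
Ending inventory: 164 @ $7.85 + 157 @ $9.20 + 298 @ $13.25 + 257 @ $11.20 = $9,558.70
Check: goods available $13,960.85 = COGS $4,402.15 + ending $9,558.70

COGS = $4,402.15; ending inventory = $9,558.70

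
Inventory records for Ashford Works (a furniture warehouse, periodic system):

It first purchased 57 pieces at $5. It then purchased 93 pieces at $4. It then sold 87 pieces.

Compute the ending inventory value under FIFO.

Ending inventory = $252

Sale 1 (87) [FIFO — oldest first]: 57 @ $5 + 30 @ $4 = $405
Ending inventory: 63 @ $4 = $252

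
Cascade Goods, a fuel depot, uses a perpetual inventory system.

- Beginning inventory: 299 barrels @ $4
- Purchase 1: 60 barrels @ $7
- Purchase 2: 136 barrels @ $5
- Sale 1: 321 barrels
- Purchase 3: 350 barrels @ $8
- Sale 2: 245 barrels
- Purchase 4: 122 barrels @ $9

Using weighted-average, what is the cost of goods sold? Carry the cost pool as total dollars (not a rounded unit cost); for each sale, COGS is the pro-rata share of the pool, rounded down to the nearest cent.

After Beginning: 299 on hand, pool $1,196.00 (≈ $4.0000 each)
After Purchase 1: 359 on hand, pool $1,616.00 (≈ $4.5014 each)
After Purchase 2: 495 on hand, pool $2,296.00 (≈ $4.6384 each)
Sale 1, sell 321: 321/495 × $2,296.00 → $1,488.92
After Purchase 3: 524 on hand, pool $3,607.08 (≈ $6.8837 each)
Sale 2, sell 245: 245/524 × $3,607.08 → $1,686.51
After Purchase 4: 401 on hand, pool $3,018.57 (≈ $7.5276 each)
Total COGS = $1,488.92 + $1,686.51 = $3,175.43
Ending inventory (cost pool remaining) = $3,018.57
Check: goods available $6,194.00 = COGS $3,175.43 + ending $3,018.57

COGS = $3,175.43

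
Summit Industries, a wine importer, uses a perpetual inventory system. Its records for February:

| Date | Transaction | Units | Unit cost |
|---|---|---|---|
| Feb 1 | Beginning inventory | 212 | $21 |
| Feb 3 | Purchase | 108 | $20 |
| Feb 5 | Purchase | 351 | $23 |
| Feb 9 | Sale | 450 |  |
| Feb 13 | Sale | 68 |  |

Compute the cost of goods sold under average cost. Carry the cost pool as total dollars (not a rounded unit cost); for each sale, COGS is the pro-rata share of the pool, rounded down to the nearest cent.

COGS = $11,336.55

After Feb 1: 212 on hand, pool $4,452.00 (≈ $21.0000 each)
After Feb 3: 320 on hand, pool $6,612.00 (≈ $20.6625 each)
After Feb 5: 671 on hand, pool $14,685.00 (≈ $21.8852 each)
Feb 9, sell 450: 450/671 × $14,685.00 → $9,848.36
Feb 13, sell 68: 68/221 × $4,836.64 → $1,488.19
Total COGS = $9,848.36 + $1,488.19 = $11,336.55
Ending inventory (cost pool remaining) = $3,348.45
Check: goods available $14,685.00 = COGS $11,336.55 + ending $3,348.45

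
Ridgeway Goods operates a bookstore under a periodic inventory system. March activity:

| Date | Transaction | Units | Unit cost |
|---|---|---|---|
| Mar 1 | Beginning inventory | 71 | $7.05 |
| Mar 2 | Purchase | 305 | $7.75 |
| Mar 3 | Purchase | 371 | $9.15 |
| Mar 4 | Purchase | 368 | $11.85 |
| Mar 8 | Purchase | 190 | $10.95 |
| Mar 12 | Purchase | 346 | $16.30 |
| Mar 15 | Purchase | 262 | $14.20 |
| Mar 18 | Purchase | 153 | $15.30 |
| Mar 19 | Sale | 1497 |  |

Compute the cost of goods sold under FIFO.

COGS = $15,829.85

Mar 19, 1497 sold [FIFO — oldest first]: 71 @ $7.05 + 305 @ $7.75 + 371 @ $9.15 + 368 @ $11.85 + 190 @ $10.95 + 192 @ $16.30 = $15,829.85
Ending inventory: 154 @ $16.30 + 262 @ $14.20 + 153 @ $15.30 = $8,571.50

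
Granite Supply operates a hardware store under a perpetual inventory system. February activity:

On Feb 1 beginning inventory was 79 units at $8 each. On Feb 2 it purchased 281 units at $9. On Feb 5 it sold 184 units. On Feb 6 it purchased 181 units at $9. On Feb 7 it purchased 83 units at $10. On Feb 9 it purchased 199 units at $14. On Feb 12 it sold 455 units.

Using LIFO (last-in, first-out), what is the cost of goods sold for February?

COGS = $6,829

Feb 5, 184 sold [LIFO — newest first]: 184 @ $9 = $1,656
Feb 12, 455 sold [LIFO — newest first]: 199 @ $14 + 83 @ $10 + 173 @ $9 = $5,173
Total COGS = $1,656 + $5,173 = $6,829
Ending inventory: 79 @ $8 + 97 @ $9 + 8 @ $9 = $1,577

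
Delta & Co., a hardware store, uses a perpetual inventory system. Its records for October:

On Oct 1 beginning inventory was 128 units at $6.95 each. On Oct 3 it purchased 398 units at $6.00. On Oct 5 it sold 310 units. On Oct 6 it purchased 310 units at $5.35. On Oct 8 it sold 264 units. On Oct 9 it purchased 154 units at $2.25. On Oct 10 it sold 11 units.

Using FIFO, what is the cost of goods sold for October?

Oct 5, 310 sold [FIFO — oldest first]: 128 @ $6.95 + 182 @ $6.00 = $1,981.60
Oct 8, 264 sold [FIFO — oldest first]: 216 @ $6.00 + 48 @ $5.35 = $1,552.80
Oct 10, 11 sold [FIFO — oldest first]: 11 @ $5.35 = $58.85
Total COGS = $1,981.60 + $1,552.80 + $58.85 = $3,593.25
Ending inventory: 251 @ $5.35 + 154 @ $2.25 = $1,689.35
Check: goods available $5,282.60 = COGS $3,593.25 + ending $1,689.35

COGS = $3,593.25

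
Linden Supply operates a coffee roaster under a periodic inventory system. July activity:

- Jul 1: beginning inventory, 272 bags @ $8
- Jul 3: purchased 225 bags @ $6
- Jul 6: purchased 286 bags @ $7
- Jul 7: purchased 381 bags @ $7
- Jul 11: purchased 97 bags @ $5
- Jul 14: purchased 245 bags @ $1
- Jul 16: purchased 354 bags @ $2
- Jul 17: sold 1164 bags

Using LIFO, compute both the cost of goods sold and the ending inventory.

COGS = $4,714; ending inventory = $4,919

Jul 17, 1164 sold [LIFO — newest first]: 354 @ $2 + 245 @ $1 + 97 @ $5 + 381 @ $7 + 87 @ $7 = $4,714
Ending inventory: 272 @ $8 + 225 @ $6 + 199 @ $7 = $4,919
Check: goods available $9,633 = COGS $4,714 + ending $4,919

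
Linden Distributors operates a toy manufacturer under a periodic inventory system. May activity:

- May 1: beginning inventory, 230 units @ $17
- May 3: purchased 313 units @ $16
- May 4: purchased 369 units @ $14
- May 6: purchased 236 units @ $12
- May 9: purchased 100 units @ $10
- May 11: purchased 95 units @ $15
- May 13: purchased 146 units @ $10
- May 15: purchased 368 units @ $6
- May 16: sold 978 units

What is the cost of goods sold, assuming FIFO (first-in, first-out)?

May 16, 978 sold [FIFO — oldest first]: 230 @ $17 + 313 @ $16 + 369 @ $14 + 66 @ $12 = $14,876
Ending inventory: 170 @ $12 + 100 @ $10 + 95 @ $15 + 146 @ $10 + 368 @ $6 = $8,133
Check: goods available $23,009 = COGS $14,876 + ending $8,133

COGS = $14,876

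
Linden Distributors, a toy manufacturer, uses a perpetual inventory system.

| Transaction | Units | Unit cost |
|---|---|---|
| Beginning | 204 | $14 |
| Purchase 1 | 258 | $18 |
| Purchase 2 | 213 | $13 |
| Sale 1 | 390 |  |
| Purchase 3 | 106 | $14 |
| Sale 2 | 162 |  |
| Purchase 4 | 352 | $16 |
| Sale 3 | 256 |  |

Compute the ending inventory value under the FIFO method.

Ending inventory = $5,200

Sale 1 (390) [FIFO — oldest first]: 204 @ $14 + 186 @ $18 = $6,204
Sale 2 (162) [FIFO — oldest first]: 72 @ $18 + 90 @ $13 = $2,466
Sale 3 (256) [FIFO — oldest first]: 123 @ $13 + 106 @ $14 + 27 @ $16 = $3,515
Total COGS = $6,204 + $2,466 + $3,515 = $12,185
Ending inventory: 325 @ $16 = $5,200
Check: goods available $17,385 = COGS $12,185 + ending $5,200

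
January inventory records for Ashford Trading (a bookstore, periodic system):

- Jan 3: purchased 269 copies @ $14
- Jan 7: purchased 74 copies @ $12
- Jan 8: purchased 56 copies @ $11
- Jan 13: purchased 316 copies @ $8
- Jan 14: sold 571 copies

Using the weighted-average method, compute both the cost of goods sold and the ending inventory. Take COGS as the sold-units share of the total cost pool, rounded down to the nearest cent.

Jan 14, sell 571: 571/715 × $7,798.00 → $6,227.49
Ending inventory (cost pool remaining) = $1,570.51

COGS = $6,227.49; ending inventory = $1,570.51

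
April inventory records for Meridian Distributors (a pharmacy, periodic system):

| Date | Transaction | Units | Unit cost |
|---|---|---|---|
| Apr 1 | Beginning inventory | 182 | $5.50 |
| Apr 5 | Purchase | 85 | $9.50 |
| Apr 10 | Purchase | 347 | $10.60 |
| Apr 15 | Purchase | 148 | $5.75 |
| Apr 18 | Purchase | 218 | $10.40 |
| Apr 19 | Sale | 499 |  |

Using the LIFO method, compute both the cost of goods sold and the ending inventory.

COGS = $4,528.00; ending inventory = $4,076.90

Apr 19, 499 sold [LIFO — newest first]: 218 @ $10.40 + 148 @ $5.75 + 133 @ $10.60 = $4,528.00
Ending inventory: 182 @ $5.50 + 85 @ $9.50 + 214 @ $10.60 = $4,076.90
Check: goods available $8,604.90 = COGS $4,528.00 + ending $4,076.90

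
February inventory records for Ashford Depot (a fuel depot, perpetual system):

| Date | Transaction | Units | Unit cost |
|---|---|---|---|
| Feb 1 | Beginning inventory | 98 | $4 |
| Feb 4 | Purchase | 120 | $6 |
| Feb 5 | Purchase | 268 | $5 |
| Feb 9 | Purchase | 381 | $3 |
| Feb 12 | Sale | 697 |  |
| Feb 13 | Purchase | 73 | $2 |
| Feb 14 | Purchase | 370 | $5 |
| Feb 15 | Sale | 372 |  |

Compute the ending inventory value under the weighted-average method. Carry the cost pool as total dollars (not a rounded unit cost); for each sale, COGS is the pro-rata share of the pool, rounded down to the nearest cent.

Ending inventory = $1,061.86

After Feb 1: 98 on hand, pool $392.00 (≈ $4.0000 each)
After Feb 4: 218 on hand, pool $1,112.00 (≈ $5.1009 each)
After Feb 5: 486 on hand, pool $2,452.00 (≈ $5.0453 each)
After Feb 9: 867 on hand, pool $3,595.00 (≈ $4.1465 each)
Feb 12, sell 697: 697/867 × $3,595.00 → $2,890.09
After Feb 13: 243 on hand, pool $850.91 (≈ $3.5017 each)
After Feb 14: 613 on hand, pool $2,700.91 (≈ $4.4061 each)
Feb 15, sell 372: 372/613 × $2,700.91 → $1,639.05
Total COGS = $2,890.09 + $1,639.05 = $4,529.14
Ending inventory (cost pool remaining) = $1,061.86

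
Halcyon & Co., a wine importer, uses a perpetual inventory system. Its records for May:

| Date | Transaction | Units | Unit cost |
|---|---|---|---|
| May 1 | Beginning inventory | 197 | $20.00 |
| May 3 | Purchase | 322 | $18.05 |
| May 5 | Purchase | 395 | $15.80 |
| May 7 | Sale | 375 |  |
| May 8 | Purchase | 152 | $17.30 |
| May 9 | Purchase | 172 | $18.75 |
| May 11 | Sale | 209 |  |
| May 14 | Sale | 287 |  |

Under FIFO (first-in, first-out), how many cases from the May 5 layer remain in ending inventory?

43

May 7, 375 sold [FIFO — oldest first]: 197 @ $20.00 + 178 @ $18.05 = $7,152.90
May 11, 209 sold [FIFO — oldest first]: 144 @ $18.05 + 65 @ $15.80 = $3,626.20
May 14, 287 sold [FIFO — oldest first]: 287 @ $15.80 = $4,534.60
Total COGS = $7,152.90 + $3,626.20 + $4,534.60 = $15,313.70
Ending inventory: 43 @ $15.80 + 152 @ $17.30 + 172 @ $18.75 = $6,534.00
Check: goods available $21,847.70 = COGS $15,313.70 + ending $6,534.00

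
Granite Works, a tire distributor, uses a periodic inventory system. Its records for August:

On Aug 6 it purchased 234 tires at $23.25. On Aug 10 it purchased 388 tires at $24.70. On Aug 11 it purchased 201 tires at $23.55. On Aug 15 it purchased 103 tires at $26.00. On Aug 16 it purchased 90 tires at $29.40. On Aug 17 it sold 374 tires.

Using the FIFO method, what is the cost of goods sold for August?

Aug 17, 374 sold [FIFO — oldest first]: 234 @ $23.25 + 140 @ $24.70 = $8,898.50
Ending inventory: 248 @ $24.70 + 201 @ $23.55 + 103 @ $26.00 + 90 @ $29.40 = $16,183.15
Check: goods available $25,081.65 = COGS $8,898.50 + ending $16,183.15

COGS = $8,898.50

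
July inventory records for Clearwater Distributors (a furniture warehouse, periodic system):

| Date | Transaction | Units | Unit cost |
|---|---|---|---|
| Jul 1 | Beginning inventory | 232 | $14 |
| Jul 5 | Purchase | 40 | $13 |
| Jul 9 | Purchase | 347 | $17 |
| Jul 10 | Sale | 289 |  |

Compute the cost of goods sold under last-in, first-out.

Jul 10, 289 sold [LIFO — newest first]: 289 @ $17 = $4,913
Ending inventory: 232 @ $14 + 40 @ $13 + 58 @ $17 = $4,754

COGS = $4,913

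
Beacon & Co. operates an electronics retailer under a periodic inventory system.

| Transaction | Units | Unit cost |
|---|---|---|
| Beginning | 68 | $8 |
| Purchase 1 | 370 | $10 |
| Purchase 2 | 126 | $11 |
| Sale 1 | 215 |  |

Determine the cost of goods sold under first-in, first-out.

Sale 1 (215) [FIFO — oldest first]: 68 @ $8 + 147 @ $10 = $2,014
Ending inventory: 223 @ $10 + 126 @ $11 = $3,616
Check: goods available $5,630 = COGS $2,014 + ending $3,616

COGS = $2,014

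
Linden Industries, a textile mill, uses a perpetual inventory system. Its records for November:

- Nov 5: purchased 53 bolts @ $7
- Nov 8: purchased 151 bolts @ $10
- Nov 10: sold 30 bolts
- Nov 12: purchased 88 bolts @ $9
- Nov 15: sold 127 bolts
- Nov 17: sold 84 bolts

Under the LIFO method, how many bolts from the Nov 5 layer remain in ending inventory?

Nov 10, 30 sold [LIFO — newest first]: 30 @ $10 = $300
Nov 15, 127 sold [LIFO — newest first]: 88 @ $9 + 39 @ $10 = $1,182
Nov 17, 84 sold [LIFO — newest first]: 82 @ $10 + 2 @ $7 = $834
Total COGS = $300 + $1,182 + $834 = $2,316
Ending inventory: 51 @ $7 = $357

51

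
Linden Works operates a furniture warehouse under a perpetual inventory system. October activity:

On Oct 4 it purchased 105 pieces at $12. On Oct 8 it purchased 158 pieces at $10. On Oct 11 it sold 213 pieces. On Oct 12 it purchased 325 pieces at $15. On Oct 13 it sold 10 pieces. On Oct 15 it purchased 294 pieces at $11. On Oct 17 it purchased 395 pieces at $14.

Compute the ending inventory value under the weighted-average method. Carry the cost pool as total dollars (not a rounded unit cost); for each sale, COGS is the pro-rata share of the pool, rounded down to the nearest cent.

Ending inventory = $14,034.54

After Oct 4: 105 on hand, pool $1,260.00 (≈ $12.0000 each)
After Oct 8: 263 on hand, pool $2,840.00 (≈ $10.7985 each)
Oct 11, sell 213: 213/263 × $2,840.00 → $2,300.07
After Oct 12: 375 on hand, pool $5,414.93 (≈ $14.4398 each)
Oct 13, sell 10: 10/375 × $5,414.93 → $144.39
After Oct 15: 659 on hand, pool $8,504.54 (≈ $12.9052 each)
After Oct 17: 1054 on hand, pool $14,034.54 (≈ $13.3155 each)
Total COGS = $2,300.07 + $144.39 = $2,444.46
Ending inventory (cost pool remaining) = $14,034.54
Check: goods available $16,479.00 = COGS $2,444.46 + ending $14,034.54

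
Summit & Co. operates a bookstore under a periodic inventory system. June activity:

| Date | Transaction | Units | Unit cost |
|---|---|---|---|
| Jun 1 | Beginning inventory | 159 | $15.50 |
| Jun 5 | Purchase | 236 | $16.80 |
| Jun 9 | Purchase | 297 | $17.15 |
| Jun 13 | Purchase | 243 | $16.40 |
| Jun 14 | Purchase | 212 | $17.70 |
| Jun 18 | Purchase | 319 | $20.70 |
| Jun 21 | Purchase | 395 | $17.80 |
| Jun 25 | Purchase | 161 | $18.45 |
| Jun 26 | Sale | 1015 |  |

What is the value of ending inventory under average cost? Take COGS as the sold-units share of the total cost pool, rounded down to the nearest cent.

Ending inventory = $17,861.66

Jun 26, sell 1015: 1015/2022 × $35,865.20 → $18,003.54
Ending inventory (cost pool remaining) = $17,861.66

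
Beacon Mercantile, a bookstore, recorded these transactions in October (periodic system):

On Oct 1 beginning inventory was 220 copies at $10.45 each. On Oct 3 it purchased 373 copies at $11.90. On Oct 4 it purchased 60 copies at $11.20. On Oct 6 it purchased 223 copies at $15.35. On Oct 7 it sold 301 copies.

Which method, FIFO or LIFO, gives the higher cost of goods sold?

LIFO

FIFO COGS: 220 @ $10.45 + 81 @ $11.90 = $3,262.90
LIFO COGS: 223 @ $15.35 + 60 @ $11.20 + 18 @ $11.90 = $4,309.25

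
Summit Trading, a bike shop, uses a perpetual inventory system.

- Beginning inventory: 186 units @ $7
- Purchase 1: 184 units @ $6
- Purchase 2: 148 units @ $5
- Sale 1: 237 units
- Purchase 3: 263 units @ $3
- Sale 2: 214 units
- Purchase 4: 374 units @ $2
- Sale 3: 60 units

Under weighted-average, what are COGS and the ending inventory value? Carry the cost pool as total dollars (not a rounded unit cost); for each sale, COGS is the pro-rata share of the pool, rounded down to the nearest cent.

After Beginning: 186 on hand, pool $1,302.00 (≈ $7.0000 each)
After Purchase 1: 370 on hand, pool $2,406.00 (≈ $6.5027 each)
After Purchase 2: 518 on hand, pool $3,146.00 (≈ $6.0734 each)
Sale 1, sell 237: 237/518 × $3,146.00 → $1,439.38
After Purchase 3: 544 on hand, pool $2,495.62 (≈ $4.5875 each)
Sale 2, sell 214: 214/544 × $2,495.62 → $981.73
After Purchase 4: 704 on hand, pool $2,261.89 (≈ $3.2129 each)
Sale 3, sell 60: 60/704 × $2,261.89 → $192.77
Total COGS = $1,439.38 + $981.73 + $192.77 = $2,613.88
Ending inventory (cost pool remaining) = $2,069.12
Check: goods available $4,683.00 = COGS $2,613.88 + ending $2,069.12

COGS = $2,613.88; ending inventory = $2,069.12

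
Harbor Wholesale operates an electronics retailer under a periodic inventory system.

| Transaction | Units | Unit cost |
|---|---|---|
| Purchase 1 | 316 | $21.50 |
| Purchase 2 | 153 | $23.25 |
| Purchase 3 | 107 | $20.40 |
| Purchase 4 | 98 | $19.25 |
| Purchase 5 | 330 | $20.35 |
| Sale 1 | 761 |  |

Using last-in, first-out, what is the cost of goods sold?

Sale 1 (761) [LIFO — newest first]: 330 @ $20.35 + 98 @ $19.25 + 107 @ $20.40 + 153 @ $23.25 + 73 @ $21.50 = $15,911.55
Ending inventory: 243 @ $21.50 = $5,224.50

COGS = $15,911.55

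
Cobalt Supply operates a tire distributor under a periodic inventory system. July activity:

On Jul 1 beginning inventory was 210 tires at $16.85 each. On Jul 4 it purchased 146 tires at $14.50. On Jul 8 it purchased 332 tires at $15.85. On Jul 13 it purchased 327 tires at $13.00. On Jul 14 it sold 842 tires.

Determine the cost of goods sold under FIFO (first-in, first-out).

Jul 14, 842 sold [FIFO — oldest first]: 210 @ $16.85 + 146 @ $14.50 + 332 @ $15.85 + 154 @ $13.00 = $12,919.70
Ending inventory: 173 @ $13.00 = $2,249.00

COGS = $12,919.70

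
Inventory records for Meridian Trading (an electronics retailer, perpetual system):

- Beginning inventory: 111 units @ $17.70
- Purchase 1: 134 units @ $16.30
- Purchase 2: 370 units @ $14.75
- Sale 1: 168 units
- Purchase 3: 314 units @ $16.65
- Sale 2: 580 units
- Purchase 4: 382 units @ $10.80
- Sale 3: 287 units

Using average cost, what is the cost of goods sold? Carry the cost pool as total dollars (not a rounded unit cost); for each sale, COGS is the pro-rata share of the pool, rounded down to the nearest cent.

After Beginning: 111 on hand, pool $1,964.70 (≈ $17.7000 each)
After Purchase 1: 245 on hand, pool $4,148.90 (≈ $16.9343 each)
After Purchase 2: 615 on hand, pool $9,606.40 (≈ $15.6202 each)
Sale 1, sell 168: 168/615 × $9,606.40 → $2,624.18
After Purchase 3: 761 on hand, pool $12,210.32 (≈ $16.0451 each)
Sale 2, sell 580: 580/761 × $12,210.32 → $9,306.15
After Purchase 4: 563 on hand, pool $7,029.77 (≈ $12.4863 each)
Sale 3, sell 287: 287/563 × $7,029.77 → $3,583.55
Total COGS = $2,624.18 + $9,306.15 + $3,583.55 = $15,513.88
Ending inventory (cost pool remaining) = $3,446.22

COGS = $15,513.88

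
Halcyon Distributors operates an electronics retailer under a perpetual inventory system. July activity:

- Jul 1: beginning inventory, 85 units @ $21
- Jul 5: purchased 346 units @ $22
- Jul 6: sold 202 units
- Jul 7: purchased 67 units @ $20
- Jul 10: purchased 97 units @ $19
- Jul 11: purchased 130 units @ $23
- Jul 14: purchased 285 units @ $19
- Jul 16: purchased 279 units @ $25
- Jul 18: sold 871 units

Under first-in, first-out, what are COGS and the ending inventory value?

COGS = $22,560; ending inventory = $5,400

Jul 6, 202 sold [FIFO — oldest first]: 85 @ $21 + 117 @ $22 = $4,359
Jul 18, 871 sold [FIFO — oldest first]: 229 @ $22 + 67 @ $20 + 97 @ $19 + 130 @ $23 + 285 @ $19 + 63 @ $25 = $18,201
Total COGS = $4,359 + $18,201 = $22,560
Ending inventory: 216 @ $25 = $5,400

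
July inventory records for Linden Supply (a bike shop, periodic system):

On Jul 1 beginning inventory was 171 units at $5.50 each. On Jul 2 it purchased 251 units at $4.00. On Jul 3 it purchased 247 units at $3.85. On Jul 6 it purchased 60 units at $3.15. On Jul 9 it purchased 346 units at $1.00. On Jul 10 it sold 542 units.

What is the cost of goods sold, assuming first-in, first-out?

COGS = $2,406.50

Jul 10, 542 sold [FIFO — oldest first]: 171 @ $5.50 + 251 @ $4.00 + 120 @ $3.85 = $2,406.50
Ending inventory: 127 @ $3.85 + 60 @ $3.15 + 346 @ $1.00 = $1,023.95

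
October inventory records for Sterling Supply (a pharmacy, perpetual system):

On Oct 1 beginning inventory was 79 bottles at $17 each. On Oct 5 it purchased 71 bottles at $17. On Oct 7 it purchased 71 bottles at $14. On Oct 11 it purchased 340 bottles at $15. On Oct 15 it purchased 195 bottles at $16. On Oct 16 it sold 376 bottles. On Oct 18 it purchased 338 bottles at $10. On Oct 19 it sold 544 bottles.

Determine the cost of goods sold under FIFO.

Oct 16, 376 sold [FIFO — oldest first]: 79 @ $17 + 71 @ $17 + 71 @ $14 + 155 @ $15 = $5,869
Oct 19, 544 sold [FIFO — oldest first]: 185 @ $15 + 195 @ $16 + 164 @ $10 = $7,535
Total COGS = $5,869 + $7,535 = $13,404
Ending inventory: 174 @ $10 = $1,740
Check: goods available $15,144 = COGS $13,404 + ending $1,740

COGS = $13,404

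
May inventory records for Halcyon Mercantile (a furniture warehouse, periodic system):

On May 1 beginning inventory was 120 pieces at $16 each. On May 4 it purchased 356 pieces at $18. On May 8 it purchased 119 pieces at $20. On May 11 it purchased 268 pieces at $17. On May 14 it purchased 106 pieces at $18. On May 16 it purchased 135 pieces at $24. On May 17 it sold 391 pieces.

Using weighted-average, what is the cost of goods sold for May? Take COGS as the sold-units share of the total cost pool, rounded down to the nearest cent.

May 17, sell 391: 391/1104 × $20,412.00 → $7,229.25
Ending inventory (cost pool remaining) = $13,182.75

COGS = $7,229.25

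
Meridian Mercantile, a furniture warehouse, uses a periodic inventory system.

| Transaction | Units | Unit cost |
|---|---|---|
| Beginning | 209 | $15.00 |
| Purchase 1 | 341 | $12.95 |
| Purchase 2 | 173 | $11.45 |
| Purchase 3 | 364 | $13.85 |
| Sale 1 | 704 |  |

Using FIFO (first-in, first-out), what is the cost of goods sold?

Sale 1 (704) [FIFO — oldest first]: 209 @ $15.00 + 341 @ $12.95 + 154 @ $11.45 = $9,314.25
Ending inventory: 19 @ $11.45 + 364 @ $13.85 = $5,258.95
Check: goods available $14,573.20 = COGS $9,314.25 + ending $5,258.95

COGS = $9,314.25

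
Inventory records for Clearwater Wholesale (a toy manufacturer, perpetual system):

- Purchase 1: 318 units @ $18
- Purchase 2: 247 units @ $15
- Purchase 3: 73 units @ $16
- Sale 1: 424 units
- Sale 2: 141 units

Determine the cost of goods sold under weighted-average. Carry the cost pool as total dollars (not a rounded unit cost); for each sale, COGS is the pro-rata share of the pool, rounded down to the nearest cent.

COGS = $9,384.49

After Purchase 1: 318 on hand, pool $5,724.00 (≈ $18.0000 each)
After Purchase 2: 565 on hand, pool $9,429.00 (≈ $16.6885 each)
After Purchase 3: 638 on hand, pool $10,597.00 (≈ $16.6097 each)
Sale 1, sell 424: 424/638 × $10,597.00 → $7,042.52
Sale 2, sell 141: 141/214 × $3,554.48 → $2,341.97
Total COGS = $7,042.52 + $2,341.97 = $9,384.49
Ending inventory (cost pool remaining) = $1,212.51
Check: goods available $10,597.00 = COGS $9,384.49 + ending $1,212.51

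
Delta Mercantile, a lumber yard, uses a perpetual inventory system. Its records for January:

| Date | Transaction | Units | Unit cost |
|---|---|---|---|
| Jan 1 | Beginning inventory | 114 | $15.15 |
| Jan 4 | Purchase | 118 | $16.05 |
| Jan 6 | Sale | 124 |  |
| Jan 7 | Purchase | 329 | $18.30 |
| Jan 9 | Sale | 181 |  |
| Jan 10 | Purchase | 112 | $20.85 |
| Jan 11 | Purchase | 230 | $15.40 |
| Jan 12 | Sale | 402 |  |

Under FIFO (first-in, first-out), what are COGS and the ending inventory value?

COGS = $12,500.50; ending inventory = $3,018.40

Jan 6, 124 sold [FIFO — oldest first]: 114 @ $15.15 + 10 @ $16.05 = $1,887.60
Jan 9, 181 sold [FIFO — oldest first]: 108 @ $16.05 + 73 @ $18.30 = $3,069.30
Jan 12, 402 sold [FIFO — oldest first]: 256 @ $18.30 + 112 @ $20.85 + 34 @ $15.40 = $7,543.60
Total COGS = $1,887.60 + $3,069.30 + $7,543.60 = $12,500.50
Ending inventory: 196 @ $15.40 = $3,018.40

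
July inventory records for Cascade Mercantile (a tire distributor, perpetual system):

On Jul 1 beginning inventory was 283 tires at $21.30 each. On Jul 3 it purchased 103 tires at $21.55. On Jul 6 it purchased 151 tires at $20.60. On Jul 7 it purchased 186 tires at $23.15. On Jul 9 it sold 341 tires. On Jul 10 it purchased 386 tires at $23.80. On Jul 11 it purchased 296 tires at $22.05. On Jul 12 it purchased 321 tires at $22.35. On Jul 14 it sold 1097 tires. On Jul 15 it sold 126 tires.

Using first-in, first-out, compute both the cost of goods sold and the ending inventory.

Jul 9, 341 sold [FIFO — oldest first]: 283 @ $21.30 + 58 @ $21.55 = $7,277.80
Jul 14, 1097 sold [FIFO — oldest first]: 45 @ $21.55 + 151 @ $20.60 + 186 @ $23.15 + 386 @ $23.80 + 296 @ $22.05 + 33 @ $22.35 = $24,837.40
Jul 15, 126 sold [FIFO — oldest first]: 126 @ $22.35 = $2,816.10
Total COGS = $7,277.80 + $24,837.40 + $2,816.10 = $34,931.30
Ending inventory: 162 @ $22.35 = $3,620.70
Check: goods available $38,552.00 = COGS $34,931.30 + ending $3,620.70

COGS = $34,931.30; ending inventory = $3,620.70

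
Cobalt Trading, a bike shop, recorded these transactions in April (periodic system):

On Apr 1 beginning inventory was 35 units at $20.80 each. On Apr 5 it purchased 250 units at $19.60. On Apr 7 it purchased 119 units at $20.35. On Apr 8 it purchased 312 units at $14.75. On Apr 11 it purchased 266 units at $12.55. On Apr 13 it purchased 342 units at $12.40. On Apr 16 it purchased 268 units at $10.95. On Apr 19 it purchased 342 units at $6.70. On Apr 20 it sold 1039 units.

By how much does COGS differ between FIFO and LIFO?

$6,138.10

FIFO COGS: 35 @ $20.80 + 250 @ $19.60 + 119 @ $20.35 + 312 @ $14.75 + 266 @ $12.55 + 57 @ $12.40 = $16,696.75
LIFO COGS: 342 @ $6.70 + 268 @ $10.95 + 342 @ $12.40 + 87 @ $12.55 = $10,558.65
Difference = |$16,696.75 − $10,558.65| = $6,138.10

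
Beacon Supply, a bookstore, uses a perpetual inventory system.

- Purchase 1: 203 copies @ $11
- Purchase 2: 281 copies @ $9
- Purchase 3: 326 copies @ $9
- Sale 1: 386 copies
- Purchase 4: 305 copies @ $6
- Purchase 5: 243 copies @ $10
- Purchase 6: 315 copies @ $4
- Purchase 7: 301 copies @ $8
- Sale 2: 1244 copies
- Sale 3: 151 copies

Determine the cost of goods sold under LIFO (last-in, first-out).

COGS = $13,501

Sale 1 (386) [LIFO — newest first]: 326 @ $9 + 60 @ $9 = $3,474
Sale 2 (1244) [LIFO — newest first]: 301 @ $8 + 315 @ $4 + 243 @ $10 + 305 @ $6 + 80 @ $9 = $8,648
Sale 3 (151) [LIFO — newest first]: 141 @ $9 + 10 @ $11 = $1,379
Total COGS = $3,474 + $8,648 + $1,379 = $13,501
Ending inventory: 193 @ $11 = $2,123
Check: goods available $15,624 = COGS $13,501 + ending $2,123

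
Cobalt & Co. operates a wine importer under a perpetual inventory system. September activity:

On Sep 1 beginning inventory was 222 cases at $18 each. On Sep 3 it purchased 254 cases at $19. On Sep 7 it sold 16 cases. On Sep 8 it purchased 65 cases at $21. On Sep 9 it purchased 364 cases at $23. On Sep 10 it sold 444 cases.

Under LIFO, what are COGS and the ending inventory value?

COGS = $10,326; ending inventory = $8,233

Sep 7, 16 sold [LIFO — newest first]: 16 @ $19 = $304
Sep 10, 444 sold [LIFO — newest first]: 364 @ $23 + 65 @ $21 + 15 @ $19 = $10,022
Total COGS = $304 + $10,022 = $10,326
Ending inventory: 222 @ $18 + 223 @ $19 = $8,233
Check: goods available $18,559 = COGS $10,326 + ending $8,233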